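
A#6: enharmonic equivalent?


Enharmonic notes sound the same pitch but are spelled with different letter names
A# and Bb name the same pitch class
= Bb6


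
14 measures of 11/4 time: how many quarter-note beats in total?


Solution.
Time signature 11/4: the bottom number 4 means the quarter note gets one count
The top number 11 means 11 quarter-note beats per measure
Total = 11 × 14 measures
= 154 quarter-note beats


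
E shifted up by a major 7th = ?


major 7th: 7 letter names, 11 semitones
Letter: E + 6 → D
Pitch: E + 11 semitones, spelled as a D → D#
= D#


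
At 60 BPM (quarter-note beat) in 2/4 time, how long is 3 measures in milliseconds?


Working:
Quarter-note beat duration = 60000 / 60 ms
Beats per measure (2/4) = 2
One measure = 2 × 60000 / 60 = 120000 / 60 ms
3 measures = 3 × 120000 / 60 = 360000 / 60
= 6000.0 ms


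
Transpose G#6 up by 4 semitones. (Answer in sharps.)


Let's work it out.
G#6: chromatic position 8 in octave 6 → absolute = 6×12 + 8 = 80
Transpose up 4: 80 + 4 = 84
84 = 7×12 + 0 → C in octave 7
Result = C7


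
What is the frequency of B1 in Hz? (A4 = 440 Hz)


Solution.
f = 440 × 2^(n/12) where n = semitones from A4
B1: -34 semitones from A4
f = 440 × 2^(-34/12)
f = 61.74 Hz


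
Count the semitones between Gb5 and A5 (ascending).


Reasoning:
Absolute semitone position = octave×12 + chromatic position
Gb5: 5×12 + 6 = 66
A5: 5×12 + 9 = 69
Difference = 69 - 66 = 3
= 3 semitones


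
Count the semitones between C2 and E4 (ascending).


Absolute semitone position = octave×12 + chromatic position
C2: 2×12 + 0 = 24
E4: 4×12 + 4 = 52
Difference = 52 - 24 = 28
= 28 semitones


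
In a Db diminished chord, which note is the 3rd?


Solution.
Diminished triad = root + minor 3rd (3 semitones) + diminished 5th (6 semitones)
A triad on Db stacks thirds, so the chord tones use letter names D-F-A
Root: Db
Minor 3rd above Db: Fb
Diminished 5th above Db: Abb
The 3rd = Fb


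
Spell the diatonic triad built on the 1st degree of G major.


Let's work it out.
G major scale: G A B C D E F#
Diatonic triad on degree 1 stacks scale notes 1, 3, 5: G B D
G→B = 4 semitones; G→D = 7 semitones → major triad
= G B D (major)


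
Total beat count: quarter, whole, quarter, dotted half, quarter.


Step by step:
Beat values:
  quarter = 1 beat
  whole = 4 beats
  quarter = 1 beat
  dotted half = 3 beats
  quarter = 1 beat
Sum = 1 + 4 + 1 + 3 + 1
= 10 beats


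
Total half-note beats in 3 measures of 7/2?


Solution.
Time signature 7/2: the bottom number 2 means the half note gets one count
The top number 7 means 7 half-note beats per measure
Total = 7 × 3 measures
= 21 half-note beats


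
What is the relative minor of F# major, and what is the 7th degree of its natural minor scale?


Working:
The relative minor shares the major's key signature and starts on its 6th degree
6th degree = a major 6th above the tonic; a major 6th above F# is D#
→ relative minor of F# major is D# minor
D# natural minor scale: D# E# F# G# A# B C#
= D# minor; 7th degree = C#


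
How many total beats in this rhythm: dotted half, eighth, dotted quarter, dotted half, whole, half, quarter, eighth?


Solution.
Beat values:
  dotted half = 3 beats
  eighth = 0.5 beats
  dotted quarter = 1.5 beats
  dotted half = 3 beats
  whole = 4 beats
  half = 2 beats
  quarter = 1 beat
  eighth = 0.5 beats
Sum = 3 + 0.5 + 1.5 + 3 + 4 + 2 + 1 + 0.5
= 15.5 beats


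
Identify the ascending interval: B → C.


Letter names: B → C spans 2 letter names → a 2nd
Semitones: B → C = 1 half-step
A 2nd of 1 semitone is a minor 2nd
= minor 2nd


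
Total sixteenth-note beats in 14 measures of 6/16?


Time signature 6/16: the bottom number 16 means the sixteenth note gets one count
The top number 6 means 6 sixteenth-note beats per measure
Total = 6 × 14 measures
= 84 sixteenth-note beats


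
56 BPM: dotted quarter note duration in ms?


One quarter-note beat = 60000 / BPM = 60000 / 56 ms
Dotted quarter note = 3/2 × quarter note
Duration = 3/2 × 60000 / 56 = 90000 / 56
= 1607.1 ms


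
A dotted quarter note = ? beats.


Working:
Base quarter note = 1 beat
Dot 1 adds half the previous value: +1/2
One dotted quarter = 1 + 1/2 = 3/2
= 3/2 beats


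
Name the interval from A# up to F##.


Reasoning:
Letter names: A → F spans 6 letter names → a 6th
Semitones: A# → F## = 9 half-steps
A 6th of 9 semitones is a major 6th
= major 6th


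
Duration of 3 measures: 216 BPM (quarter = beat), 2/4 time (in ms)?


Let's work it out.
Quarter-note beat duration = 60000 / 216 ms
Beats per measure (2/4) = 2
One measure = 2 × 60000 / 216 = 120000 / 216 ms
3 measures = 3 × 120000 / 216 = 360000 / 216
= 1666.7 ms


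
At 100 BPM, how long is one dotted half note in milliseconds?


One quarter-note beat = 60000 / BPM = 60000 / 100 ms
Dotted half note = 3 × quarter note
Duration = 3 × 60000 / 100 = 180000 / 100
= 1800.0 ms


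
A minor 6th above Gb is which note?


Solution.
A 6th spans 6 letter names, so from G we land on E
A minor 6th = 8 semitones above Gb
Spell E at that pitch: Ebb
= Ebb


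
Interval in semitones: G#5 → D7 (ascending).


Absolute semitone position = octave×12 + chromatic position
G#5: 5×12 + 8 = 68
D7: 7×12 + 2 = 86
Difference = 86 - 68 = 18
= 18 semitones


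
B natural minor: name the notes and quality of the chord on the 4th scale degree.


B natural minor scale: B C# D E F# G A
Diatonic triad on degree 4 stacks scale notes 4, 6, 1: E G B
E→G = 3 semitones; E→B = 7 semitones → minor triad
= E G B (minor)


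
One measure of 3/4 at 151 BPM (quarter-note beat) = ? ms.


Reasoning:
Quarter-note beat duration = 60000 / 151 ms
Beats per measure (3/4) = 3
One measure = 3 × 60000 / 151 = 180000 / 151 ms
= 1192.1 ms


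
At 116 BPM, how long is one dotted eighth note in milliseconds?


Solution.
One quarter-note beat = 60000 / BPM = 60000 / 116 ms
Dotted eighth note = 3/4 × quarter note
Duration = 3/4 × 60000 / 116 = 45000 / 116
= 387.9 ms


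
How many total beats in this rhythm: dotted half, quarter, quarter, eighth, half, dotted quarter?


Beat values:
  dotted half = 3 beats
  quarter = 1 beat
  quarter = 1 beat
  eighth = 0.5 beats
  half = 2 beats
  dotted quarter = 1.5 beats
Sum = 3 + 1 + 1 + 0.5 + 2 + 1.5
= 9 beats


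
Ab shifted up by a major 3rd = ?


Reasoning:
major 3rd: 3 letter names, 4 semitones
Letter: A + 2 → C
Pitch: Ab + 4 semitones, spelled as a C → C
= C


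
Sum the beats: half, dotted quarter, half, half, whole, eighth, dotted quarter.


Solution.
Beat values:
  half = 2 beats
  dotted quarter = 1.5 beats
  half = 2 beats
  half = 2 beats
  whole = 4 beats
  eighth = 0.5 beats
  dotted quarter = 1.5 beats
Sum = 2 + 1.5 + 2 + 2 + 4 + 0.5 + 1.5
= 13.5 beats


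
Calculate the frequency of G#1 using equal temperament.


Step by step:
f = 440 × 2^(n/12) where n = semitones from A4
G#1: -37 semitones from A4
f = 440 × 2^(-37/12)
f = 51.91 Hz


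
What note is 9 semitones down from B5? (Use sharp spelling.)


B5: chromatic position 11 in octave 5 → absolute = 5×12 + 11 = 71
Transpose down 9: 71 - 9 = 62
62 = 5×12 + 2 → D in octave 5
Result = D5


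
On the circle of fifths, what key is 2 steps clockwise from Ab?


Each clockwise step on the circle of fifths moves up a perfect 5th
From Ab: Ab → Eb → Bb
= Bb


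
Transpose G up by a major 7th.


major 7th: 7 letter names, 11 semitones
Letter: G + 6 → F
Pitch: G + 11 semitones, spelled as an F → F#
= F#


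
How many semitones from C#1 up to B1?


Let's work it out.
Absolute semitone position = octave×12 + chromatic position
C#1: 1×12 + 1 = 13
B1: 1×12 + 11 = 23
Difference = 23 - 13 = 10
= 10 semitones


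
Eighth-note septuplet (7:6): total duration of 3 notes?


Septuplet: 7 notes occupy the space of 6 eighth notes
Space = 6 × 1/2 = 3 beats
Each septuplet note = 3 / 7 = 3/7 beats
3 notes = 3 × 3/7 = 9/7
= 9/7 beats


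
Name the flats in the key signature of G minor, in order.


Reasoning:
Flat minor keys: A(0), D(1), G(2), C(3), F(4), Bb(5), Eb(6), Ab(7)
G minor has 2 flats
Order of flats: Bb Eb Ab Db Gb Cb Fb → first 2: Bb, Eb
= Bb, Eb


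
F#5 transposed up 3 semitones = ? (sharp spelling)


F#5: chromatic position 6 in octave 5 → absolute = 5×12 + 6 = 66
Transpose up 3: 66 + 3 = 69
69 = 5×12 + 9 → A in octave 5
Result = A5


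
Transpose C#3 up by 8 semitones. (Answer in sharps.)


Reasoning:
C#3: chromatic position 1 in octave 3 → absolute = 3×12 + 1 = 37
Transpose up 8: 37 + 8 = 45
45 = 3×12 + 9 → A in octave 3
Result = A3


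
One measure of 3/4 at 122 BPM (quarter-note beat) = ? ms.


Working:
Quarter-note beat duration = 60000 / 122 ms
Beats per measure (3/4) = 3
One measure = 3 × 60000 / 122 = 180000 / 122 ms
= 1475.4 ms


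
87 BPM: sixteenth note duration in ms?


One quarter-note beat = 60000 / BPM = 60000 / 87 ms
Sixteenth note = 1/4 × quarter note
Duration = 1/4 × 60000 / 87 = 15000 / 87
= 172.4 ms


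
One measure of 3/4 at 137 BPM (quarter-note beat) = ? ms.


Solution.
Quarter-note beat duration = 60000 / 137 ms
Beats per measure (3/4) = 3
One measure = 3 × 60000 / 137 = 180000 / 137 ms
= 1313.9 ms


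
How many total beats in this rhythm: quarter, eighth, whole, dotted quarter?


Solution.
Beat values:
  quarter = 1 beat
  eighth = 0.5 beats
  whole = 4 beats
  dotted quarter = 1.5 beats
Sum = 1 + 0.5 + 4 + 1.5
= 7 beats


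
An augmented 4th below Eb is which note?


Let's work it out.
A 4th spans 4 letter names, so from E we land on B
An augmented 4th = 6 semitones below Eb
Spell B at that pitch: Bbb
= Bbb


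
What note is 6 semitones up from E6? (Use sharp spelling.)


Step by step:
E6: chromatic position 4 in octave 6 → absolute = 6×12 + 4 = 76
Transpose up 6: 76 + 6 = 82
82 = 6×12 + 10 → A# in octave 6
Result = A#6


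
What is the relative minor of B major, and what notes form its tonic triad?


Step by step:
The relative minor shares the major's key signature and starts on its 6th degree
6th degree = a major 6th above the tonic; a major 6th above B is G#
→ relative minor of B major is G# minor
Tonic triad of G# minor = root + minor 3rd + perfect 5th = G# B D#
= G# minor; triad = G# B D#


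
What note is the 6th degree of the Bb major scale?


Working:
Major scale pattern: W-W-H-W-W-W-H (2-2-1-2-2-2-1 semitones)
Starting from Bb:
  Bb + 2 semitones → C
  C + 2 semitones → D
  D + 1 semitone → Eb
  Eb + 2 semitones → F
  F + 2 semitones → G
  G + 2 semitones → A
  A + 1 semitone → Bb
Scale: Bb C D Eb F G A
Degree 6 = G


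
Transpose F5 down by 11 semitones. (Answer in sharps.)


Reasoning:
F5: chromatic position 5 in octave 5 → absolute = 5×12 + 5 = 65
Transpose down 11: 65 - 11 = 54
54 = 4×12 + 6 → F# in octave 4
Result = F#4


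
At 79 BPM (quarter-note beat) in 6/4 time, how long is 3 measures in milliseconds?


Quarter-note beat duration = 60000 / 79 ms
Beats per measure (6/4) = 6
One measure = 6 × 60000 / 79 = 360000 / 79 ms
3 measures = 3 × 360000 / 79 = 1080000 / 79
= 13670.9 ms


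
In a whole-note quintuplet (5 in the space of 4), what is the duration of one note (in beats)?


Reasoning:
Quintuplet: 5 notes occupy the space of 4 whole notes
Space = 4 × 4 = 16 beats
Each quintuplet note = 16 / 5 = 16/5 beats
= 16/5 beats


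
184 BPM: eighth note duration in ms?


One quarter-note beat = 60000 / BPM = 60000 / 184 ms
Eighth note = 1/2 × quarter note
Duration = 1/2 × 60000 / 184 = 30000 / 184
= 163.0 ms


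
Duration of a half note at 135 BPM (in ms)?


Solution.
One quarter-note beat = 60000 / BPM = 60000 / 135 ms
Half note = 2 × quarter note
Duration = 2 × 60000 / 135 = 120000 / 135
= 888.9 ms


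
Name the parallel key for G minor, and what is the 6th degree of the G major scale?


Solution.
Parallel keys share the same tonic but differ in mode
G minor → parallel is G major
G major scale: G A B C D E F#
= G major; 6th degree = E


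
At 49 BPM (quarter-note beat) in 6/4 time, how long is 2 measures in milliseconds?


Quarter-note beat duration = 60000 / 49 ms
Beats per measure (6/4) = 6
One measure = 6 × 60000 / 49 = 360000 / 49 ms
2 measures = 2 × 360000 / 49 = 720000 / 49
= 14693.9 ms


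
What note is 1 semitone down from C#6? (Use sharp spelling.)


Let's work it out.
C#6: chromatic position 1 in octave 6 → absolute = 6×12 + 1 = 73
Transpose down 1: 73 - 1 = 72
72 = 6×12 + 0 → C in octave 6
Result = C6


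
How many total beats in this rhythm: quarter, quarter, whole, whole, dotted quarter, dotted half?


Reasoning:
Beat values:
  quarter = 1 beat
  quarter = 1 beat
  whole = 4 beats
  whole = 4 beats
  dotted quarter = 1.5 beats
  dotted half = 3 beats
Sum = 1 + 1 + 4 + 4 + 1.5 + 3
= 14.5 beats


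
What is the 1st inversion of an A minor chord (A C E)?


Step by step:
Root position: A C E
1st inversion: move root up an octave
Bass note: C
Notes (bottom to top) = C E A


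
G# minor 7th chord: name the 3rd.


Solution.
Minor 7th chord = root + minor 3rd + perfect 5th + minor 7th
Seventh chords stack in thirds, so the letter names are G-B-D-F
Root: G#
Minor 3rd above G#: B
Perfect 5th above G#: D#
Minor 7th above G#: F#
The 3rd = B


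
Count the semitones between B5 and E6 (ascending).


Absolute semitone position = octave×12 + chromatic position
B5: 5×12 + 11 = 71
E6: 6×12 + 4 = 76
Difference = 76 - 71 = 5
= 5 semitones


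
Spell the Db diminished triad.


Let's work it out.
Diminished triad = root + minor 3rd (3 semitones) + diminished 5th (6 semitones)
A triad on Db stacks thirds, so the chord tones use letter names D-F-A
Root: Db
Minor 3rd above Db: Fb
Diminished 5th above Db: Abb
Chord = Db Fb Abb


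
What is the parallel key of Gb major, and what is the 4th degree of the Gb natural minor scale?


Working:
Parallel keys share the same tonic but differ in mode
Gb major → parallel is Gb minor
Gb natural minor scale: Gb Ab Bbb Cb Db Ebb Fb
= Gb minor; 4th degree = Cb


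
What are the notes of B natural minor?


Reasoning:
Natural minor scale pattern: W-H-W-W-H-W-W (2-1-2-2-1-2-2 semitones)
Starting from B:
  B + 2 semitones → C#
  C# + 1 semitone → D
  D + 2 semitones → E
  E + 2 semitones → F#
  F# + 1 semitone → G
  G + 2 semitones → A
  A + 2 semitones → B
Scale = B C# D E F# G A


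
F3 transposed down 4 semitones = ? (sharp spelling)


Step by step:
F3: chromatic position 5 in octave 3 → absolute = 3×12 + 5 = 41
Transpose down 4: 41 - 4 = 37
37 = 3×12 + 1 → C# in octave 3
Result = C#3


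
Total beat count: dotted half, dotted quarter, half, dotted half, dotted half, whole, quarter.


Reasoning:
Beat values:
  dotted half = 3 beats
  dotted quarter = 1.5 beats
  half = 2 beats
  dotted half = 3 beats
  dotted half = 3 beats
  whole = 4 beats
  quarter = 1 beat
Sum = 3 + 1.5 + 2 + 3 + 3 + 4 + 1
= 17.5 beats


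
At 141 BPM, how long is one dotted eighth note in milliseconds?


Let's work it out.
One quarter-note beat = 60000 / BPM = 60000 / 141 ms
Dotted eighth note = 3/4 × quarter note
Duration = 3/4 × 60000 / 141 = 45000 / 141
= 319.1 ms


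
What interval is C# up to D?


Step by step:
Letter names: C → D spans 2 letter names → a 2nd
Semitones: C# → D = 1 half-step
A 2nd of 1 semitone is a minor 2nd
= minor 2nd


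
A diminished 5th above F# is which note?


A 5th spans 5 letter names, so from F we land on C
A diminished 5th = 6 semitones above F#
Spell C at that pitch: C
= C


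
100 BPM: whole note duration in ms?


Step by step:
One quarter-note beat = 60000 / BPM = 60000 / 100 ms
Whole note = 4 × quarter note
Duration = 4 × 60000 / 100 = 240000 / 100
= 2400.0 ms


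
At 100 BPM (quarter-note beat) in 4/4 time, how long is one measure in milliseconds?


Let's work it out.
Quarter-note beat duration = 60000 / 100 ms
Beats per measure (4/4) = 4
One measure = 4 × 60000 / 100 = 240000 / 100 ms
= 2400.0 ms


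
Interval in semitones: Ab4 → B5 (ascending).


Absolute semitone position = octave×12 + chromatic position
Ab4: 4×12 + 8 = 56
B5: 5×12 + 11 = 71
Difference = 71 - 56 = 15
= 15 semitones


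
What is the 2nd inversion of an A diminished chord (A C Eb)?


Step by step:
Root position: A C Eb
2nd inversion: move root and 3rd up an octave
Bass note: Eb
Notes (bottom to top) = Eb A C


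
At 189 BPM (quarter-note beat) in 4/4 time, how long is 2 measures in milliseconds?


Reasoning:
Quarter-note beat duration = 60000 / 189 ms
Beats per measure (4/4) = 4
One measure = 4 × 60000 / 189 = 240000 / 189 ms
2 measures = 2 × 240000 / 189 = 480000 / 189
= 2539.7 ms


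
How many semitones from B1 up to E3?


Let's work it out.
Absolute semitone position = octave×12 + chromatic position
B1: 1×12 + 11 = 23
E3: 3×12 + 4 = 40
Difference = 40 - 23 = 17
= 17 semitones


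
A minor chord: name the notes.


Reasoning:
Minor triad = root + minor 3rd (3 semitones) + perfect 5th (7 semitones)
A triad on A stacks thirds, so the chord tones use letter names A-C-E
Root: A
Minor 3rd above A: C
Perfect 5th above A: E
Chord = A C E


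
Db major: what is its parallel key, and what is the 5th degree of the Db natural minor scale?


Solution.
Parallel keys share the same tonic but differ in mode
Db major → parallel is Db minor
Db natural minor scale: Db Eb Fb Gb Ab Bbb Cb
= Db minor; 5th degree = Ab


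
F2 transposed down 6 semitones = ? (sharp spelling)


Step by step:
F2: chromatic position 5 in octave 2 → absolute = 2×12 + 5 = 29
Transpose down 6: 29 - 6 = 23
23 = 1×12 + 11 → B in octave 1
Result = B1


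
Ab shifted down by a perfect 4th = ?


perfect 4th: 4 letter names, 5 semitones
Letter: A - 3 → E
Pitch: Ab - 5 semitones, spelled as an E → Eb
= Eb


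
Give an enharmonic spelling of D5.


Enharmonic notes sound the same pitch but are spelled with different letter names
D and C## name the same pitch class
= C##5


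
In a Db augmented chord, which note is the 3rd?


Solution.
Augmented triad = root + major 3rd (4 semitones) + augmented 5th (8 semitones)
A triad on Db stacks thirds, so the chord tones use letter names D-F-A
Root: Db
Major 3rd above Db: F
Augmented 5th above Db: A
The 3rd = F


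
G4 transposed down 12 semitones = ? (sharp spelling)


Solution.
G4: chromatic position 7 in octave 4 → absolute = 4×12 + 7 = 55
Transpose down 12: 55 - 12 = 43
43 = 3×12 + 7 → G in octave 3
Result = G3


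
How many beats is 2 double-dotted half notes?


Step by step:
Base half note = 2 beats
Dot 1 adds half the previous value: +1
Dot 2 adds half the previous value: +1/2
One double-dotted half = 2 + 1 + 1/2 = 7/2
2 of them = 2 × 7/2 = 7
= 7 beats


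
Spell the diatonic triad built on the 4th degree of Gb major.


Step by step:
Gb major scale: Gb Ab Bb Cb Db Eb F
Diatonic triad on degree 4 stacks scale notes 4, 6, 1: Cb Eb Gb
Cb→Eb = 4 semitones; Cb→Gb = 7 semitones → major triad
= Cb Eb Gb (major)


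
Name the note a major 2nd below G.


Let's work it out.
A 2nd spans 2 letter names, so from G we land on F
A major 2nd = 2 semitones below G
Spell F at that pitch: F
= F


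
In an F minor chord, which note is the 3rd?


Solution.
Minor triad = root + minor 3rd (3 semitones) + perfect 5th (7 semitones)
A triad on F stacks thirds, so the chord tones use letter names F-A-C
Root: F
Minor 3rd above F: Ab
Perfect 5th above F: C
The 3rd = Ab


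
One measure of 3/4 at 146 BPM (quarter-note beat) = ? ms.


Reasoning:
Quarter-note beat duration = 60000 / 146 ms
Beats per measure (3/4) = 3
One measure = 3 × 60000 / 146 = 180000 / 146 ms
= 1232.9 ms


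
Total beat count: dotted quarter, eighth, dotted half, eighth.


Reasoning:
Beat values:
  dotted quarter = 1.5 beats
  eighth = 0.5 beats
  dotted half = 3 beats
  eighth = 0.5 beats
Sum = 1.5 + 0.5 + 3 + 0.5
= 5.5 beats


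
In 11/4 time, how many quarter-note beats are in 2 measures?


Solution.
Time signature 11/4: the bottom number 4 means the quarter note gets one count
The top number 11 means 11 quarter-note beats per measure
Total = 11 × 2 measures
= 22 quarter-note beats


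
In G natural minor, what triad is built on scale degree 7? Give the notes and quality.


Step by step:
G natural minor scale: G A Bb C D Eb F
Diatonic triad on degree 7 stacks scale notes 7, 2, 4: F A C
F→A = 4 semitones; F→C = 7 semitones → major triad
= F A C (major)


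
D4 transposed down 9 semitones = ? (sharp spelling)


D4: chromatic position 2 in octave 4 → absolute = 4×12 + 2 = 50
Transpose down 9: 50 - 9 = 41
41 = 3×12 + 5 → F in octave 3
Result = F3


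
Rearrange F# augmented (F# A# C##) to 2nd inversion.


Root position: F# A# C##
2nd inversion: move root and 3rd up an octave
Bass note: C##
Notes (bottom to top) = C## F# A#


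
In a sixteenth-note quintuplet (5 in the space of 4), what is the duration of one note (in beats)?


Reasoning:
Quintuplet: 5 notes occupy the space of 4 sixteenth notes
Space = 4 × 1/4 = 1 beat
Each quintuplet note = 1 / 5 = 1/5 beats
= 1/5 beats


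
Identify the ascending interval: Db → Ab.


Step by step:
Letter names: D → A spans 5 letter names → a 5th
Semitones: Db → Ab = 7 half-steps
A 5th of 7 semitones is a perfect 5th
= perfect 5th


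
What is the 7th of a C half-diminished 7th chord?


Working:
Half-diminished 7th chord = root + minor 3rd + diminished 5th + minor 7th
Seventh chords stack in thirds, so the letter names are C-E-G-B
Root: C
Minor 3rd above C: Eb
Diminished 5th above C: Gb
Minor 7th above C: Bb
The 7th = Bb


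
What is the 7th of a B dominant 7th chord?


Step by step:
Dominant 7th chord = root + major 3rd + perfect 5th + minor 7th
Seventh chords stack in thirds, so the letter names are B-D-F-A
Root: B
Major 3rd above B: D#
Perfect 5th above B: F#
Minor 7th above B: A
The 7th = A


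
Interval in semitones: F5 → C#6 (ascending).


Absolute semitone position = octave×12 + chromatic position
F5: 5×12 + 5 = 65
C#6: 6×12 + 1 = 73
Difference = 73 - 65 = 8
= 8 semitones


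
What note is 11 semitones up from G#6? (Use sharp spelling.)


G#6: chromatic position 8 in octave 6 → absolute = 6×12 + 8 = 80
Transpose up 11: 80 + 11 = 91
91 = 7×12 + 7 → G in octave 7
Result = G7


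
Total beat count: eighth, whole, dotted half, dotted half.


Reasoning:
Beat values:
  eighth = 0.5 beats
  whole = 4 beats
  dotted half = 3 beats
  dotted half = 3 beats
Sum = 0.5 + 4 + 3 + 3
= 10.5 beats


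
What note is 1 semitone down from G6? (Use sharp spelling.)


G6: chromatic position 7 in octave 6 → absolute = 6×12 + 7 = 79
Transpose down 1: 79 - 1 = 78
78 = 6×12 + 6 → F# in octave 6
Result = F#6


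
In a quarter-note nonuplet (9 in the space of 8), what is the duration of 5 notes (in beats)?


Solution.
Nonuplet: 9 notes occupy the space of 8 quarter notes
Space = 8 × 1 = 8 beats
Each nonuplet note = 8 / 9 = 8/9 beats
5 notes = 5 × 8/9 = 40/9
= 40/9 beats


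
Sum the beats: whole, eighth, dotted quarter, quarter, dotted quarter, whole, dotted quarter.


Let's work it out.
Beat values:
  whole = 4 beats
  eighth = 0.5 beats
  dotted quarter = 1.5 beats
  quarter = 1 beat
  dotted quarter = 1.5 beats
  whole = 4 beats
  dotted quarter = 1.5 beats
Sum = 4 + 0.5 + 1.5 + 1 + 1.5 + 4 + 1.5
= 14 beats


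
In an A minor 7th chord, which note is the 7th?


Working:
Minor 7th chord = root + minor 3rd + perfect 5th + minor 7th
Seventh chords stack in thirds, so the letter names are A-C-E-G
Root: A
Minor 3rd above A: C
Perfect 5th above A: E
Minor 7th above A: G
The 7th = G


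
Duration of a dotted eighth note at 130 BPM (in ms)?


Working:
One quarter-note beat = 60000 / BPM = 60000 / 130 ms
Dotted eighth note = 3/4 × quarter note
Duration = 3/4 × 60000 / 130 = 45000 / 130
= 346.2 ms


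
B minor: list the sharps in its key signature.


Let's work it out.
Sharp minor keys follow the circle of fifths: A(0), E(1), B(2), F#(3), C#(4), G#(5), D#(6), A#(7)
B minor has 2 sharps
Order of sharps: F# C# G# D# A# E# B# → first 2: F#, C#
= F#, C#


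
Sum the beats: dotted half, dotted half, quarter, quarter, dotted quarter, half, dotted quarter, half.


Step by step:
Beat values:
  dotted half = 3 beats
  dotted half = 3 beats
  quarter = 1 beat
  quarter = 1 beat
  dotted quarter = 1.5 beats
  half = 2 beats
  dotted quarter = 1.5 beats
  half = 2 beats
Sum = 3 + 3 + 1 + 1 + 1.5 + 2 + 1.5 + 2
= 15 beats


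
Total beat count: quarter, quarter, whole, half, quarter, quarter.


Beat values:
  quarter = 1 beat
  quarter = 1 beat
  whole = 4 beats
  half = 2 beats
  quarter = 1 beat
  quarter = 1 beat
Sum = 1 + 1 + 4 + 2 + 1 + 1
= 10 beats


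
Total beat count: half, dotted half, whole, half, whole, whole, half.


Solution.
Beat values:
  half = 2 beats
  dotted half = 3 beats
  whole = 4 beats
  half = 2 beats
  whole = 4 beats
  whole = 4 beats
  half = 2 beats
Sum = 2 + 3 + 4 + 2 + 4 + 4 + 2
= 21 beats


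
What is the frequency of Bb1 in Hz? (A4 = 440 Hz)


Reasoning:
f = 440 × 2^(n/12) where n = semitones from A4
Bb1: -35 semitones from A4
f = 440 × 2^(-35/12)
f = 58.27 Hz


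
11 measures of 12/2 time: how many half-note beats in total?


Step by step:
Time signature 12/2: the bottom number 2 means the half note gets one count
The top number 12 means 12 half-note beats per measure
Total = 12 × 11 measures
= 132 half-note beats


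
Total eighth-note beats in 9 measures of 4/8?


Working:
Time signature 4/8: the bottom number 8 means the eighth note gets one count
The top number 4 means 4 eighth-note beats per measure
Total = 4 × 9 measures
= 36 eighth-note beats


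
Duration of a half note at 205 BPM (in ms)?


One quarter-note beat = 60000 / BPM = 60000 / 205 ms
Half note = 2 × quarter note
Duration = 2 × 60000 / 205 = 120000 / 205
= 585.4 ms


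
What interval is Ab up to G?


Letter names: A → G spans 7 letter names → a 7th
Semitones: Ab → G = 11 half-steps
A 7th of 11 semitones is a major 7th
= major 7th


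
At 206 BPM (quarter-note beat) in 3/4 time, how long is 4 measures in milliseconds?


Quarter-note beat duration = 60000 / 206 ms
Beats per measure (3/4) = 3
One measure = 3 × 60000 / 206 = 180000 / 206 ms
4 measures = 4 × 180000 / 206 = 720000 / 206
= 3495.1 ms


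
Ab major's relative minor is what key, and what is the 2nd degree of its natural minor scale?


Solution.
The relative minor shares the major's key signature and starts on its 6th degree
6th degree = a major 6th above the tonic; a major 6th above Ab is F
→ relative minor of Ab major is F minor
F natural minor scale: F G Ab Bb C Db Eb
= F minor; 2nd degree = G


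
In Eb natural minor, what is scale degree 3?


Let's work it out.
Natural minor scale pattern: W-H-W-W-H-W-W (2-1-2-2-1-2-2 semitones)
Starting from Eb:
  Eb + 2 semitones → F
  F + 1 semitone → Gb
  Gb + 2 semitones → Ab
  Ab + 2 semitones → Bb
  Bb + 1 semitone → Cb
  Cb + 2 semitones → Db
  Db + 2 semitones → Eb
Scale: Eb F Gb Ab Bb Cb Db
Degree 3 = Gb


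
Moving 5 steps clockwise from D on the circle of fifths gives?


Step by step:
Each clockwise step on the circle of fifths moves up a perfect 5th
From D: D → A → E → B → F#/Gb → Db
= Db


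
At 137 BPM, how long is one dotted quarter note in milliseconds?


Solution.
One quarter-note beat = 60000 / BPM = 60000 / 137 ms
Dotted quarter note = 3/2 × quarter note
Duration = 3/2 × 60000 / 137 = 90000 / 137
= 656.9 ms


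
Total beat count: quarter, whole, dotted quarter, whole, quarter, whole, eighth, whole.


Beat values:
  quarter = 1 beat
  whole = 4 beats
  dotted quarter = 1.5 beats
  whole = 4 beats
  quarter = 1 beat
  whole = 4 beats
  eighth = 0.5 beats
  whole = 4 beats
Sum = 1 + 4 + 1.5 + 4 + 1 + 4 + 0.5 + 4
= 20 beats


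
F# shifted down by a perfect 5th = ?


Solution.
perfect 5th: 5 letter names, 7 semitones
Letter: F - 4 → B
Pitch: F# - 7 semitones, spelled as a B → B
= B


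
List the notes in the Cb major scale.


Working:
Major scale pattern: W-W-H-W-W-W-H (2-2-1-2-2-2-1 semitones)
Starting from Cb:
  Cb + 2 semitones → Db
  Db + 2 semitones → Eb
  Eb + 1 semitone → Fb
  Fb + 2 semitones → Gb
  Gb + 2 semitones → Ab
  Ab + 2 semitones → Bb
  Bb + 1 semitone → Cb
Scale = Cb Db Eb Fb Gb Ab Bb


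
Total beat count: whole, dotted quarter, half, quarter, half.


Step by step:
Beat values:
  whole = 4 beats
  dotted quarter = 1.5 beats
  half = 2 beats
  quarter = 1 beat
  half = 2 beats
Sum = 4 + 1.5 + 2 + 1 + 2
= 10.5 beats


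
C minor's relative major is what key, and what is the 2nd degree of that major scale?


Solution.
The relative major shares the key signature and is a minor 3rd above the minor tonic
A minor 3rd above C is Eb
→ relative major of C minor is Eb major
Eb major scale: Eb F G Ab Bb C D
= Eb major; 2nd degree = F


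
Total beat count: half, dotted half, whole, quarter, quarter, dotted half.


Solution.
Beat values:
  half = 2 beats
  dotted half = 3 beats
  whole = 4 beats
  quarter = 1 beat
  quarter = 1 beat
  dotted half = 3 beats
Sum = 2 + 3 + 4 + 1 + 1 + 3
= 14 beats


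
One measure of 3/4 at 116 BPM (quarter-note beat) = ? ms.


Solution.
Quarter-note beat duration = 60000 / 116 ms
Beats per measure (3/4) = 3
One measure = 3 × 60000 / 116 = 180000 / 116 ms
= 1551.7 ms


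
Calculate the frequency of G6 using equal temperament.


Reasoning:
f = 440 × 2^(n/12) where n = semitones from A4
G6: 22 semitones from A4
f = 440 × 2^(22/12)
f = 1567.98 Hz


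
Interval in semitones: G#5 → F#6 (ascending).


Step by step:
Absolute semitone position = octave×12 + chromatic position
G#5: 5×12 + 8 = 68
F#6: 6×12 + 6 = 78
Difference = 78 - 68 = 10
= 10 semitones


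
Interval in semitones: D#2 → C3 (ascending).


Absolute semitone position = octave×12 + chromatic position
D#2: 2×12 + 3 = 27
C3: 3×12 + 0 = 36
Difference = 36 - 27 = 9
= 9 semitones


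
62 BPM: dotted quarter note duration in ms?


Let's work it out.
One quarter-note beat = 60000 / BPM = 60000 / 62 ms
Dotted quarter note = 3/2 × quarter note
Duration = 3/2 × 60000 / 62 = 90000 / 62
= 1451.6 ms


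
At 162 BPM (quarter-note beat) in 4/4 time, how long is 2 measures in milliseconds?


Quarter-note beat duration = 60000 / 162 ms
Beats per measure (4/4) = 4
One measure = 4 × 60000 / 162 = 240000 / 162 ms
2 measures = 2 × 240000 / 162 = 480000 / 162
= 2963.0 ms


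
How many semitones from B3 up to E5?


Let's work it out.
Absolute semitone position = octave×12 + chromatic position
B3: 3×12 + 11 = 47
E5: 5×12 + 4 = 64
Difference = 64 - 47 = 17
= 17 semitones


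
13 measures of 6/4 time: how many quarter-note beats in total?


Reasoning:
Time signature 6/4: the bottom number 4 means the quarter note gets one count
The top number 6 means 6 quarter-note beats per measure
Total = 6 × 13 measures
= 78 quarter-note beats


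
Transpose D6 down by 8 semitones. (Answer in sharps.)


Step by step:
D6: chromatic position 2 in octave 6 → absolute = 6×12 + 2 = 74
Transpose down 8: 74 - 8 = 66
66 = 5×12 + 6 → F# in octave 5
Result = F#5


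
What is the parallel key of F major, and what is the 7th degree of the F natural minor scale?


Solution.
Parallel keys share the same tonic but differ in mode
F major → parallel is F minor
F natural minor scale: F G Ab Bb C Db Eb
= F minor; 7th degree = Eb


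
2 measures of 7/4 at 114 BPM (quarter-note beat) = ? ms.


Let's work it out.
Quarter-note beat duration = 60000 / 114 ms
Beats per measure (7/4) = 7
One measure = 7 × 60000 / 114 = 420000 / 114 ms
2 measures = 2 × 420000 / 114 = 840000 / 114
= 7368.4 ms


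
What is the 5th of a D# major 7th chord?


Major 7th chord = root + major 3rd + perfect 5th + major 7th
Seventh chords stack in thirds, so the letter names are D-F-A-C
Root: D#
Major 3rd above D#: F##
Perfect 5th above D#: A#
Major 7th above D#: C##
The 5th = A#


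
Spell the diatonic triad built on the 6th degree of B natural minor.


Solution.
B natural minor scale: B C# D E F# G A
Diatonic triad on degree 6 stacks scale notes 6, 1, 3: G B D
G→B = 4 semitones; G→D = 7 semitones → major triad
= G B D (major)


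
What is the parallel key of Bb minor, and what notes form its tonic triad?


Step by step:
Parallel keys share the same tonic but differ in mode
Bb minor → parallel is Bb major
Tonic triad of Bb major = Bb D F
= Bb major; triad = Bb D F


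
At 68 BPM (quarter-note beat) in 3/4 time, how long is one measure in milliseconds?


Reasoning:
Quarter-note beat duration = 60000 / 68 ms
Beats per measure (3/4) = 3
One measure = 3 × 60000 / 68 = 180000 / 68 ms
= 2647.1 ms


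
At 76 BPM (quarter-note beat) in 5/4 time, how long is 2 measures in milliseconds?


Quarter-note beat duration = 60000 / 76 ms
Beats per measure (5/4) = 5
One measure = 5 × 60000 / 76 = 300000 / 76 ms
2 measures = 2 × 300000 / 76 = 600000 / 76
= 7894.7 ms


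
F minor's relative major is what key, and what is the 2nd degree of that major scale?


Step by step:
The relative major shares the key signature and is a minor 3rd above the minor tonic
A minor 3rd above F is Ab
→ relative major of F minor is Ab major
Ab major scale: Ab Bb C Db Eb F G
= Ab major; 2nd degree = Bb


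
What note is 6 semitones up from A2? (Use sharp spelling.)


Working:
A2: chromatic position 9 in octave 2 → absolute = 2×12 + 9 = 33
Transpose up 6: 33 + 6 = 39
39 = 3×12 + 3 → D# in octave 3
Result = D#3


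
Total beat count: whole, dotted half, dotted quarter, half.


Let's work it out.
Beat values:
  whole = 4 beats
  dotted half = 3 beats
  dotted quarter = 1.5 beats
  half = 2 beats
Sum = 4 + 3 + 1.5 + 2
= 10.5 beats


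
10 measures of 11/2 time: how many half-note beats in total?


Reasoning:
Time signature 11/2: the bottom number 2 means the half note gets one count
The top number 11 means 11 half-note beats per measure
Total = 11 × 10 measures
= 110 half-note beats


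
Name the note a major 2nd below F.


Solution.
A 2nd spans 2 letter names, so from F we land on E
A major 2nd = 2 semitones below F
Spell E at that pitch: Eb
= Eb


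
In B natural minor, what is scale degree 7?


Natural minor scale pattern: W-H-W-W-H-W-W (2-1-2-2-1-2-2 semitones)
Starting from B:
  B + 2 semitones → C#
  C# + 1 semitone → D
  D + 2 semitones → E
  E + 2 semitones → F#
  F# + 1 semitone → G
  G + 2 semitones → A
  A + 2 semitones → B
Scale: B C# D E F# G A
Degree 7 = A


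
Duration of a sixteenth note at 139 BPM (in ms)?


One quarter-note beat = 60000 / BPM = 60000 / 139 ms
Sixteenth note = 1/4 × quarter note
Duration = 1/4 × 60000 / 139 = 15000 / 139
= 107.9 ms


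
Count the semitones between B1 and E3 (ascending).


Solution.
Absolute semitone position = octave×12 + chromatic position
B1: 1×12 + 11 = 23
E3: 3×12 + 4 = 40
Difference = 40 - 23 = 17
= 17 semitones


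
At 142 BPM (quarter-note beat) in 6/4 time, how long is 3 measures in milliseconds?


Working:
Quarter-note beat duration = 60000 / 142 ms
Beats per measure (6/4) = 6
One measure = 6 × 60000 / 142 = 360000 / 142 ms
3 measures = 3 × 360000 / 142 = 1080000 / 142
= 7605.6 ms


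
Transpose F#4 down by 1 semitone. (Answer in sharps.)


Step by step:
F#4: chromatic position 6 in octave 4 → absolute = 4×12 + 6 = 54
Transpose down 1: 54 - 1 = 53
53 = 4×12 + 5 → F in octave 4
Result = F4


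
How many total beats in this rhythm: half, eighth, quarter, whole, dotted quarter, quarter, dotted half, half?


Step by step:
Beat values:
  half = 2 beats
  eighth = 0.5 beats
  quarter = 1 beat
  whole = 4 beats
  dotted quarter = 1.5 beats
  quarter = 1 beat
  dotted half = 3 beats
  half = 2 beats
Sum = 2 + 0.5 + 1 + 4 + 1.5 + 1 + 3 + 2
= 15 beats


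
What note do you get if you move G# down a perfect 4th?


Solution.
perfect 4th: 4 letter names, 5 semitones
Letter: G - 3 → D
Pitch: G# - 5 semitones, spelled as a D → D#
= D#


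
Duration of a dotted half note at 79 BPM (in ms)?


Reasoning:
One quarter-note beat = 60000 / BPM = 60000 / 79 ms
Dotted half note = 3 × quarter note
Duration = 3 × 60000 / 79 = 180000 / 79
= 2278.5 ms


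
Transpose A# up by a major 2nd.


major 2nd: 2 letter names, 2 semitones
Letter: A + 1 → B
Pitch: A# + 2 semitones, spelled as a B → B#
= B#


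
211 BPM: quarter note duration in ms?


One quarter-note beat = 60000 / BPM = 60000 / 211 ms
Duration = 60000 / 211
= 284.4 ms


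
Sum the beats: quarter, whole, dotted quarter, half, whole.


Beat values:
  quarter = 1 beat
  whole = 4 beats
  dotted quarter = 1.5 beats
  half = 2 beats
  whole = 4 beats
Sum = 1 + 4 + 1.5 + 2 + 4
= 12.5 beats


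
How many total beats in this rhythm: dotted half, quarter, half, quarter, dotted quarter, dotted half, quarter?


Reasoning:
Beat values:
  dotted half = 3 beats
  quarter = 1 beat
  half = 2 beats
  quarter = 1 beat
  dotted quarter = 1.5 beats
  dotted half = 3 beats
  quarter = 1 beat
Sum = 3 + 1 + 2 + 1 + 1.5 + 3 + 1
= 12.5 beats


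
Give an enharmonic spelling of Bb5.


Let's work it out.
Enharmonic notes sound the same pitch but are spelled with different letter names
Bb and A# name the same pitch class
= A#5


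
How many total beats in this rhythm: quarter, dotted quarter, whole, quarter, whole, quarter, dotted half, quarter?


Solution.
Beat values:
  quarter = 1 beat
  dotted quarter = 1.5 beats
  whole = 4 beats
  quarter = 1 beat
  whole = 4 beats
  quarter = 1 beat
  dotted half = 3 beats
  quarter = 1 beat
Sum = 1 + 1.5 + 4 + 1 + 4 + 1 + 3 + 1
= 16.5 beats


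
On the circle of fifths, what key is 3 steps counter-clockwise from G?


Step by step:
Each counter-clockwise step moves down a perfect 5th (= up a perfect 4th)
From G: G → C → F → Bb
= Bb


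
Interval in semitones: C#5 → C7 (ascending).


Solution.
Absolute semitone position = octave×12 + chromatic position
C#5: 5×12 + 1 = 61
C7: 7×12 + 0 = 84
Difference = 84 - 61 = 23
= 23 semitones


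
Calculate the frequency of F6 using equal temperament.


f = 440 × 2^(n/12) where n = semitones from A4
F6: 20 semitones from A4
f = 440 × 2^(20/12)
f = 1396.91 Hz


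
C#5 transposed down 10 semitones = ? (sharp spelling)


Working:
C#5: chromatic position 1 in octave 5 → absolute = 5×12 + 1 = 61
Transpose down 10: 61 - 10 = 51
51 = 4×12 + 3 → D# in octave 4
Result = D#4


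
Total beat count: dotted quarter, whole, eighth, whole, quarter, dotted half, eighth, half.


Reasoning:
Beat values:
  dotted quarter = 1.5 beats
  whole = 4 beats
  eighth = 0.5 beats
  whole = 4 beats
  quarter = 1 beat
  dotted half = 3 beats
  eighth = 0.5 beats
  half = 2 beats
Sum = 1.5 + 4 + 0.5 + 4 + 1 + 3 + 0.5 + 2
= 16.5 beats


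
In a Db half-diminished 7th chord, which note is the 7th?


Solution.
Half-diminished 7th chord = root + minor 3rd + diminished 5th + minor 7th
Seventh chords stack in thirds, so the letter names are D-F-A-C
Root: Db
Minor 3rd above Db: Fb
Diminished 5th above Db: Abb
Minor 7th above Db: Cb
The 7th = Cb


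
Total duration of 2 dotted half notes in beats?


Reasoning:
Base half note = 2 beats
Dot 1 adds half the previous value: +1
One dotted half = 2 + 1 = 3
2 of them = 2 × 3 = 6
= 6 beats


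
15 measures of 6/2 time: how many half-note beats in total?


Solution.
Time signature 6/2: the bottom number 2 means the half note gets one count
The top number 6 means 6 half-note beats per measure
Total = 6 × 15 measures
= 90 half-note beats
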